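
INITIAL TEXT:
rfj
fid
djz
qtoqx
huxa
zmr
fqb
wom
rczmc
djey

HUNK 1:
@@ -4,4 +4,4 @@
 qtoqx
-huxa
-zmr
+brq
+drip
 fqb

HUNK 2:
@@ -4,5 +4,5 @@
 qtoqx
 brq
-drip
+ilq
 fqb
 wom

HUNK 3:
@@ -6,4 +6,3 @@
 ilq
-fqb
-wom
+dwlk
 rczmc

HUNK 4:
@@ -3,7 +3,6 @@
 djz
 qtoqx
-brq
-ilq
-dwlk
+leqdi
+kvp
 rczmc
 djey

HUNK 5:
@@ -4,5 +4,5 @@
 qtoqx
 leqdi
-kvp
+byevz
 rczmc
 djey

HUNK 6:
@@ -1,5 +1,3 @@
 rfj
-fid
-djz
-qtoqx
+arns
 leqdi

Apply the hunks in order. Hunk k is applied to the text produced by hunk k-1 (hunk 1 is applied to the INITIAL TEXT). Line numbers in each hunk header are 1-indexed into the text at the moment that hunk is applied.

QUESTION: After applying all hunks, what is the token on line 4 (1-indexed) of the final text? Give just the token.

Answer: byevz

Derivation:
Hunk 1: at line 4 remove [huxa,zmr] add [brq,drip] -> 10 lines: rfj fid djz qtoqx brq drip fqb wom rczmc djey
Hunk 2: at line 4 remove [drip] add [ilq] -> 10 lines: rfj fid djz qtoqx brq ilq fqb wom rczmc djey
Hunk 3: at line 6 remove [fqb,wom] add [dwlk] -> 9 lines: rfj fid djz qtoqx brq ilq dwlk rczmc djey
Hunk 4: at line 3 remove [brq,ilq,dwlk] add [leqdi,kvp] -> 8 lines: rfj fid djz qtoqx leqdi kvp rczmc djey
Hunk 5: at line 4 remove [kvp] add [byevz] -> 8 lines: rfj fid djz qtoqx leqdi byevz rczmc djey
Hunk 6: at line 1 remove [fid,djz,qtoqx] add [arns] -> 6 lines: rfj arns leqdi byevz rczmc djey
Final line 4: byevz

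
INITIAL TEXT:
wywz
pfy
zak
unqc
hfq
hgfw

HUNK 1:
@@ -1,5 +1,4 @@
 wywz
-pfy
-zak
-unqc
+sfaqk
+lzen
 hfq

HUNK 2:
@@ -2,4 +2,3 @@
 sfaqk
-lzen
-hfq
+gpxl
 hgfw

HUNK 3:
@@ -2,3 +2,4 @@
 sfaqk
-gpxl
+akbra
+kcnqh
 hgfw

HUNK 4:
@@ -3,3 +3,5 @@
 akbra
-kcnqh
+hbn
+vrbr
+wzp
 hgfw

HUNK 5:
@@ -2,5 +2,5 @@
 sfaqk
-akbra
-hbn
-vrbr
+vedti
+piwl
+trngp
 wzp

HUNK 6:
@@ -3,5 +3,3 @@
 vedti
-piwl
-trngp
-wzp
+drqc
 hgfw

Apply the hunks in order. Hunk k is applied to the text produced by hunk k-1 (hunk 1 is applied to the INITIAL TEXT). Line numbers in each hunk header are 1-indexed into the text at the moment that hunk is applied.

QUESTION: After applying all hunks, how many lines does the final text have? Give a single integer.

Answer: 5

Derivation:
Hunk 1: at line 1 remove [pfy,zak,unqc] add [sfaqk,lzen] -> 5 lines: wywz sfaqk lzen hfq hgfw
Hunk 2: at line 2 remove [lzen,hfq] add [gpxl] -> 4 lines: wywz sfaqk gpxl hgfw
Hunk 3: at line 2 remove [gpxl] add [akbra,kcnqh] -> 5 lines: wywz sfaqk akbra kcnqh hgfw
Hunk 4: at line 3 remove [kcnqh] add [hbn,vrbr,wzp] -> 7 lines: wywz sfaqk akbra hbn vrbr wzp hgfw
Hunk 5: at line 2 remove [akbra,hbn,vrbr] add [vedti,piwl,trngp] -> 7 lines: wywz sfaqk vedti piwl trngp wzp hgfw
Hunk 6: at line 3 remove [piwl,trngp,wzp] add [drqc] -> 5 lines: wywz sfaqk vedti drqc hgfw
Final line count: 5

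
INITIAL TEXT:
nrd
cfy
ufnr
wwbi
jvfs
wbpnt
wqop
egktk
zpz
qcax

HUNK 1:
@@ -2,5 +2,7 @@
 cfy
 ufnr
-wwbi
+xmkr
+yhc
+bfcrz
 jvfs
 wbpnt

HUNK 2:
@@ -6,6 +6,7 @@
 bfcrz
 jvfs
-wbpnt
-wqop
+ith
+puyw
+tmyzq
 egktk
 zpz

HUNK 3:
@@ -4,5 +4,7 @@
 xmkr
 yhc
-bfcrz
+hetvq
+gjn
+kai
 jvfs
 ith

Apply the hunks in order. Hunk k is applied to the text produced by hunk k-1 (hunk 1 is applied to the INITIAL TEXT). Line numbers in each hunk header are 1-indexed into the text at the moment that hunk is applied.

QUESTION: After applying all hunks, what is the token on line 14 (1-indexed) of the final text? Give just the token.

Answer: zpz

Derivation:
Hunk 1: at line 2 remove [wwbi] add [xmkr,yhc,bfcrz] -> 12 lines: nrd cfy ufnr xmkr yhc bfcrz jvfs wbpnt wqop egktk zpz qcax
Hunk 2: at line 6 remove [wbpnt,wqop] add [ith,puyw,tmyzq] -> 13 lines: nrd cfy ufnr xmkr yhc bfcrz jvfs ith puyw tmyzq egktk zpz qcax
Hunk 3: at line 4 remove [bfcrz] add [hetvq,gjn,kai] -> 15 lines: nrd cfy ufnr xmkr yhc hetvq gjn kai jvfs ith puyw tmyzq egktk zpz qcax
Final line 14: zpz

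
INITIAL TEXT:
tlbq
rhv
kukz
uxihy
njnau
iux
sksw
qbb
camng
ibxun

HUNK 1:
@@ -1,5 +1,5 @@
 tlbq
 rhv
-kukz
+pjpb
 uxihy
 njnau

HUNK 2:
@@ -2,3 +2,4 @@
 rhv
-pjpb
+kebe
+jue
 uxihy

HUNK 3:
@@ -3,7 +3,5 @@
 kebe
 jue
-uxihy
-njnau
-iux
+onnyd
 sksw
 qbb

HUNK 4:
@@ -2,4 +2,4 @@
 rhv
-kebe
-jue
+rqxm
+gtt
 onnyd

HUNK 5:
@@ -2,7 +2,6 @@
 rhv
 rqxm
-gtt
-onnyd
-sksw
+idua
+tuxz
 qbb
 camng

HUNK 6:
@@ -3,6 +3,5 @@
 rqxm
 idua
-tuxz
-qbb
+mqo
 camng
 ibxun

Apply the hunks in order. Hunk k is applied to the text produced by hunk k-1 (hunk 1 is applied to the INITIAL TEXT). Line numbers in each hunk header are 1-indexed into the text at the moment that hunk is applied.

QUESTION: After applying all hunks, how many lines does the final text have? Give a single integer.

Answer: 7

Derivation:
Hunk 1: at line 1 remove [kukz] add [pjpb] -> 10 lines: tlbq rhv pjpb uxihy njnau iux sksw qbb camng ibxun
Hunk 2: at line 2 remove [pjpb] add [kebe,jue] -> 11 lines: tlbq rhv kebe jue uxihy njnau iux sksw qbb camng ibxun
Hunk 3: at line 3 remove [uxihy,njnau,iux] add [onnyd] -> 9 lines: tlbq rhv kebe jue onnyd sksw qbb camng ibxun
Hunk 4: at line 2 remove [kebe,jue] add [rqxm,gtt] -> 9 lines: tlbq rhv rqxm gtt onnyd sksw qbb camng ibxun
Hunk 5: at line 2 remove [gtt,onnyd,sksw] add [idua,tuxz] -> 8 lines: tlbq rhv rqxm idua tuxz qbb camng ibxun
Hunk 6: at line 3 remove [tuxz,qbb] add [mqo] -> 7 lines: tlbq rhv rqxm idua mqo camng ibxun
Final line count: 7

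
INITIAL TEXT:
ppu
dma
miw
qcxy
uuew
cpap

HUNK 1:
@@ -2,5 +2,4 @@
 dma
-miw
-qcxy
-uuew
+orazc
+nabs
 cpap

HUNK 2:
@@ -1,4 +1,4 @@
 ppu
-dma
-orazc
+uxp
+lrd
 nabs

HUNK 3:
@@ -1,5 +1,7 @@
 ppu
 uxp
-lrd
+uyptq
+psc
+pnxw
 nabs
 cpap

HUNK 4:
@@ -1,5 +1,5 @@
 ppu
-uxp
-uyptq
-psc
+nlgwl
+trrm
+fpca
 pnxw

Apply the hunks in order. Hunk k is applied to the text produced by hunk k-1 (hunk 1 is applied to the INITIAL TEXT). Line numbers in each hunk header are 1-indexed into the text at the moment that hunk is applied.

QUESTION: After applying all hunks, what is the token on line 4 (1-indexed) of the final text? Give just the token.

Answer: fpca

Derivation:
Hunk 1: at line 2 remove [miw,qcxy,uuew] add [orazc,nabs] -> 5 lines: ppu dma orazc nabs cpap
Hunk 2: at line 1 remove [dma,orazc] add [uxp,lrd] -> 5 lines: ppu uxp lrd nabs cpap
Hunk 3: at line 1 remove [lrd] add [uyptq,psc,pnxw] -> 7 lines: ppu uxp uyptq psc pnxw nabs cpap
Hunk 4: at line 1 remove [uxp,uyptq,psc] add [nlgwl,trrm,fpca] -> 7 lines: ppu nlgwl trrm fpca pnxw nabs cpap
Final line 4: fpca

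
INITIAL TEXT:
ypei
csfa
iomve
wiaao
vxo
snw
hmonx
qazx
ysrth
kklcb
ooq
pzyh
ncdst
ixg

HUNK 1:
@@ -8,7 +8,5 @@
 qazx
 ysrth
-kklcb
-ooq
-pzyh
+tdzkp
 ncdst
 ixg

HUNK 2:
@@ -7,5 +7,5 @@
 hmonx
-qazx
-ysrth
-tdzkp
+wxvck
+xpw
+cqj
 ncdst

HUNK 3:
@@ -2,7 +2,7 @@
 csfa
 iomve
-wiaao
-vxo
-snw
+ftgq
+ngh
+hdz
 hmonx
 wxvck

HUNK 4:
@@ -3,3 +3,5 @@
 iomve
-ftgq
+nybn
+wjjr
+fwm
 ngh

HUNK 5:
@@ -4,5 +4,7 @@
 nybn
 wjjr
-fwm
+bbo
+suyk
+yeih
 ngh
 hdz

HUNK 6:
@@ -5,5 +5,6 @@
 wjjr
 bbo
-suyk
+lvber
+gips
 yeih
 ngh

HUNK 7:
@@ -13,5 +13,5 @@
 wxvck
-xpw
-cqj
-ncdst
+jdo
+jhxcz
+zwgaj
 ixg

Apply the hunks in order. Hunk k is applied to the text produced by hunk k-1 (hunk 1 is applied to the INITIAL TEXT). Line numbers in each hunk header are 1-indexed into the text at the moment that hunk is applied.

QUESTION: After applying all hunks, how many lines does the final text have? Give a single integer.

Answer: 17

Derivation:
Hunk 1: at line 8 remove [kklcb,ooq,pzyh] add [tdzkp] -> 12 lines: ypei csfa iomve wiaao vxo snw hmonx qazx ysrth tdzkp ncdst ixg
Hunk 2: at line 7 remove [qazx,ysrth,tdzkp] add [wxvck,xpw,cqj] -> 12 lines: ypei csfa iomve wiaao vxo snw hmonx wxvck xpw cqj ncdst ixg
Hunk 3: at line 2 remove [wiaao,vxo,snw] add [ftgq,ngh,hdz] -> 12 lines: ypei csfa iomve ftgq ngh hdz hmonx wxvck xpw cqj ncdst ixg
Hunk 4: at line 3 remove [ftgq] add [nybn,wjjr,fwm] -> 14 lines: ypei csfa iomve nybn wjjr fwm ngh hdz hmonx wxvck xpw cqj ncdst ixg
Hunk 5: at line 4 remove [fwm] add [bbo,suyk,yeih] -> 16 lines: ypei csfa iomve nybn wjjr bbo suyk yeih ngh hdz hmonx wxvck xpw cqj ncdst ixg
Hunk 6: at line 5 remove [suyk] add [lvber,gips] -> 17 lines: ypei csfa iomve nybn wjjr bbo lvber gips yeih ngh hdz hmonx wxvck xpw cqj ncdst ixg
Hunk 7: at line 13 remove [xpw,cqj,ncdst] add [jdo,jhxcz,zwgaj] -> 17 lines: ypei csfa iomve nybn wjjr bbo lvber gips yeih ngh hdz hmonx wxvck jdo jhxcz zwgaj ixg
Final line count: 17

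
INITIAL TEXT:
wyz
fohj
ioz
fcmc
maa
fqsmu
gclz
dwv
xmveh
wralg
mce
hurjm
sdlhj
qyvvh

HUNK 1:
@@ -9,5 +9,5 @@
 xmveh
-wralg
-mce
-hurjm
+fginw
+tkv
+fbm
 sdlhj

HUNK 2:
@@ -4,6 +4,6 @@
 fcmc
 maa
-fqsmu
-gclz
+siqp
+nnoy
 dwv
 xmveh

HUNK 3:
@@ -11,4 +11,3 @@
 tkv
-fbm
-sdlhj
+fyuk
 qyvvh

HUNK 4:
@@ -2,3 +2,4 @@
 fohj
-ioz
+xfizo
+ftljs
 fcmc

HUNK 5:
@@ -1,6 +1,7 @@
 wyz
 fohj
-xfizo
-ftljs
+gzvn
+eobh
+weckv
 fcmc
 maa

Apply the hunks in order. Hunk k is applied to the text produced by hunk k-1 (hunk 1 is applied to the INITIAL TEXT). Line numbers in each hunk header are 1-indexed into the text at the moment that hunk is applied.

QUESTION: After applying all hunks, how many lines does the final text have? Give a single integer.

Hunk 1: at line 9 remove [wralg,mce,hurjm] add [fginw,tkv,fbm] -> 14 lines: wyz fohj ioz fcmc maa fqsmu gclz dwv xmveh fginw tkv fbm sdlhj qyvvh
Hunk 2: at line 4 remove [fqsmu,gclz] add [siqp,nnoy] -> 14 lines: wyz fohj ioz fcmc maa siqp nnoy dwv xmveh fginw tkv fbm sdlhj qyvvh
Hunk 3: at line 11 remove [fbm,sdlhj] add [fyuk] -> 13 lines: wyz fohj ioz fcmc maa siqp nnoy dwv xmveh fginw tkv fyuk qyvvh
Hunk 4: at line 2 remove [ioz] add [xfizo,ftljs] -> 14 lines: wyz fohj xfizo ftljs fcmc maa siqp nnoy dwv xmveh fginw tkv fyuk qyvvh
Hunk 5: at line 1 remove [xfizo,ftljs] add [gzvn,eobh,weckv] -> 15 lines: wyz fohj gzvn eobh weckv fcmc maa siqp nnoy dwv xmveh fginw tkv fyuk qyvvh
Final line count: 15

Answer: 15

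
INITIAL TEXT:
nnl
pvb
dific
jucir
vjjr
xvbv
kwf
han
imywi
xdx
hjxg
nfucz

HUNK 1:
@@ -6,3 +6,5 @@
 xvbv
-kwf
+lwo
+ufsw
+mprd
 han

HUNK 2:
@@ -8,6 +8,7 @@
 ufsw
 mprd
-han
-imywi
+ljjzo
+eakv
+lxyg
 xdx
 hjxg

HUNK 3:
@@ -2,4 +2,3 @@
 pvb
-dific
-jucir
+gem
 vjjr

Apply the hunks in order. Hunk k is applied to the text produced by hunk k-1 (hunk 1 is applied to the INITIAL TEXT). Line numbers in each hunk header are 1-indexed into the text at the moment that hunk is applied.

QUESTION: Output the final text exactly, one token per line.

Hunk 1: at line 6 remove [kwf] add [lwo,ufsw,mprd] -> 14 lines: nnl pvb dific jucir vjjr xvbv lwo ufsw mprd han imywi xdx hjxg nfucz
Hunk 2: at line 8 remove [han,imywi] add [ljjzo,eakv,lxyg] -> 15 lines: nnl pvb dific jucir vjjr xvbv lwo ufsw mprd ljjzo eakv lxyg xdx hjxg nfucz
Hunk 3: at line 2 remove [dific,jucir] add [gem] -> 14 lines: nnl pvb gem vjjr xvbv lwo ufsw mprd ljjzo eakv lxyg xdx hjxg nfucz

Answer: nnl
pvb
gem
vjjr
xvbv
lwo
ufsw
mprd
ljjzo
eakv
lxyg
xdx
hjxg
nfucz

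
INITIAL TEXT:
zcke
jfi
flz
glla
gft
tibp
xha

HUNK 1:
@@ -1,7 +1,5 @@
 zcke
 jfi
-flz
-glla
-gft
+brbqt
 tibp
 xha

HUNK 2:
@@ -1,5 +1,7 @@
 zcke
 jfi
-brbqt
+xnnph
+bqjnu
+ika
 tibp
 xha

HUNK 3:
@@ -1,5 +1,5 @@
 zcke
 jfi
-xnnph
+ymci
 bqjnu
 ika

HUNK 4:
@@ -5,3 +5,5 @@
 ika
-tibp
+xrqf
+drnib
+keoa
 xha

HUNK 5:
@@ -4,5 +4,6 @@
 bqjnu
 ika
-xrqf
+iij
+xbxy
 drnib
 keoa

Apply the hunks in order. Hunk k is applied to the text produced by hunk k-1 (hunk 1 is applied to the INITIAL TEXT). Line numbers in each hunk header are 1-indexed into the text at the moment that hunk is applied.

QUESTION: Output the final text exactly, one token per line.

Hunk 1: at line 1 remove [flz,glla,gft] add [brbqt] -> 5 lines: zcke jfi brbqt tibp xha
Hunk 2: at line 1 remove [brbqt] add [xnnph,bqjnu,ika] -> 7 lines: zcke jfi xnnph bqjnu ika tibp xha
Hunk 3: at line 1 remove [xnnph] add [ymci] -> 7 lines: zcke jfi ymci bqjnu ika tibp xha
Hunk 4: at line 5 remove [tibp] add [xrqf,drnib,keoa] -> 9 lines: zcke jfi ymci bqjnu ika xrqf drnib keoa xha
Hunk 5: at line 4 remove [xrqf] add [iij,xbxy] -> 10 lines: zcke jfi ymci bqjnu ika iij xbxy drnib keoa xha

Answer: zcke
jfi
ymci
bqjnu
ika
iij
xbxy
drnib
keoa
xha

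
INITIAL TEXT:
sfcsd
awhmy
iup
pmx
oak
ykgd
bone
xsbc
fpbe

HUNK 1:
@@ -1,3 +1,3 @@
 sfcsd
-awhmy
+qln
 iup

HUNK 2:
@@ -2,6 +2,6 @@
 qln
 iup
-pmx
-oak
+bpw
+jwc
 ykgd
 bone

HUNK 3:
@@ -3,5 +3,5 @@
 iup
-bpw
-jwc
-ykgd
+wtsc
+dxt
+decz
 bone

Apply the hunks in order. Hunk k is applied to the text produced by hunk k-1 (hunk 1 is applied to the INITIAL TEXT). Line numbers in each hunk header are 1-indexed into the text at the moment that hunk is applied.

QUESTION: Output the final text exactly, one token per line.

Hunk 1: at line 1 remove [awhmy] add [qln] -> 9 lines: sfcsd qln iup pmx oak ykgd bone xsbc fpbe
Hunk 2: at line 2 remove [pmx,oak] add [bpw,jwc] -> 9 lines: sfcsd qln iup bpw jwc ykgd bone xsbc fpbe
Hunk 3: at line 3 remove [bpw,jwc,ykgd] add [wtsc,dxt,decz] -> 9 lines: sfcsd qln iup wtsc dxt decz bone xsbc fpbe

Answer: sfcsd
qln
iup
wtsc
dxt
decz
bone
xsbc
fpbe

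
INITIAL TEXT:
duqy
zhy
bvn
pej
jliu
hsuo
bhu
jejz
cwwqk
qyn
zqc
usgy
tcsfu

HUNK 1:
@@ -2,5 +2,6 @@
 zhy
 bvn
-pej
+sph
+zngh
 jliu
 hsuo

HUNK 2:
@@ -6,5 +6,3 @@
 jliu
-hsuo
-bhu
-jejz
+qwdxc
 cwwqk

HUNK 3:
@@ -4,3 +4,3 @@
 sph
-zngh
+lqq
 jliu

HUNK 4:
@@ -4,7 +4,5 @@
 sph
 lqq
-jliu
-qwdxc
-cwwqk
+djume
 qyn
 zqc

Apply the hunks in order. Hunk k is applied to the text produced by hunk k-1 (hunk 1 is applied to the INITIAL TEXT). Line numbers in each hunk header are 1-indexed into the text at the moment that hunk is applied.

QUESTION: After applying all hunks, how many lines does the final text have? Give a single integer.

Hunk 1: at line 2 remove [pej] add [sph,zngh] -> 14 lines: duqy zhy bvn sph zngh jliu hsuo bhu jejz cwwqk qyn zqc usgy tcsfu
Hunk 2: at line 6 remove [hsuo,bhu,jejz] add [qwdxc] -> 12 lines: duqy zhy bvn sph zngh jliu qwdxc cwwqk qyn zqc usgy tcsfu
Hunk 3: at line 4 remove [zngh] add [lqq] -> 12 lines: duqy zhy bvn sph lqq jliu qwdxc cwwqk qyn zqc usgy tcsfu
Hunk 4: at line 4 remove [jliu,qwdxc,cwwqk] add [djume] -> 10 lines: duqy zhy bvn sph lqq djume qyn zqc usgy tcsfu
Final line count: 10

Answer: 10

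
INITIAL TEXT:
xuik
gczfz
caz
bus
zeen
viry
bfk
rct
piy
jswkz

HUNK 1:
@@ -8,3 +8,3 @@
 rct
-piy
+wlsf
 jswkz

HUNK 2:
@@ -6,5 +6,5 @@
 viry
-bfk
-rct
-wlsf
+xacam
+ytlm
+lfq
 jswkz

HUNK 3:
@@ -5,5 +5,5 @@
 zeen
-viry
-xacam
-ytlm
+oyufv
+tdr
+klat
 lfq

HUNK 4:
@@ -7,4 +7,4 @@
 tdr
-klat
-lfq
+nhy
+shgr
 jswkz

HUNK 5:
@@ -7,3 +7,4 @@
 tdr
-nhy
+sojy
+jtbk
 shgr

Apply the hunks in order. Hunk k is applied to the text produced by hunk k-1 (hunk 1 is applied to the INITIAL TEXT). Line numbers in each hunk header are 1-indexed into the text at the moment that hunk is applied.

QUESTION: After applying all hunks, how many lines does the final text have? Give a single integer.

Answer: 11

Derivation:
Hunk 1: at line 8 remove [piy] add [wlsf] -> 10 lines: xuik gczfz caz bus zeen viry bfk rct wlsf jswkz
Hunk 2: at line 6 remove [bfk,rct,wlsf] add [xacam,ytlm,lfq] -> 10 lines: xuik gczfz caz bus zeen viry xacam ytlm lfq jswkz
Hunk 3: at line 5 remove [viry,xacam,ytlm] add [oyufv,tdr,klat] -> 10 lines: xuik gczfz caz bus zeen oyufv tdr klat lfq jswkz
Hunk 4: at line 7 remove [klat,lfq] add [nhy,shgr] -> 10 lines: xuik gczfz caz bus zeen oyufv tdr nhy shgr jswkz
Hunk 5: at line 7 remove [nhy] add [sojy,jtbk] -> 11 lines: xuik gczfz caz bus zeen oyufv tdr sojy jtbk shgr jswkz
Final line count: 11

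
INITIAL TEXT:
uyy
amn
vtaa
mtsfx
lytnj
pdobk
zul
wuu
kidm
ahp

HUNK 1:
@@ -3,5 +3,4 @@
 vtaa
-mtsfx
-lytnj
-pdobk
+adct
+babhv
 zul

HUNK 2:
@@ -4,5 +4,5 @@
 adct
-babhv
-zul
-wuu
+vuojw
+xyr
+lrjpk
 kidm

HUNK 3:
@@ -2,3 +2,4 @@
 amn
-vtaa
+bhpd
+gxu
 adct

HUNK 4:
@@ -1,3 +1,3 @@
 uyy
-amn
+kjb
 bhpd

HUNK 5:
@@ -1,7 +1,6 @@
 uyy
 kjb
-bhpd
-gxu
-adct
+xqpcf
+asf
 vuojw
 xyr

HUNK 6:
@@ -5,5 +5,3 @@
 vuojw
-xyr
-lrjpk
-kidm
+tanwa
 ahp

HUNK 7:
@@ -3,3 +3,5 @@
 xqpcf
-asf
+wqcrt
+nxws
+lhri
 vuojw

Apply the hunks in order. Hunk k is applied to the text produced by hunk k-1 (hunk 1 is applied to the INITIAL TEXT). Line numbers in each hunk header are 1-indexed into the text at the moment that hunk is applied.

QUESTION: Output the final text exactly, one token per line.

Answer: uyy
kjb
xqpcf
wqcrt
nxws
lhri
vuojw
tanwa
ahp

Derivation:
Hunk 1: at line 3 remove [mtsfx,lytnj,pdobk] add [adct,babhv] -> 9 lines: uyy amn vtaa adct babhv zul wuu kidm ahp
Hunk 2: at line 4 remove [babhv,zul,wuu] add [vuojw,xyr,lrjpk] -> 9 lines: uyy amn vtaa adct vuojw xyr lrjpk kidm ahp
Hunk 3: at line 2 remove [vtaa] add [bhpd,gxu] -> 10 lines: uyy amn bhpd gxu adct vuojw xyr lrjpk kidm ahp
Hunk 4: at line 1 remove [amn] add [kjb] -> 10 lines: uyy kjb bhpd gxu adct vuojw xyr lrjpk kidm ahp
Hunk 5: at line 1 remove [bhpd,gxu,adct] add [xqpcf,asf] -> 9 lines: uyy kjb xqpcf asf vuojw xyr lrjpk kidm ahp
Hunk 6: at line 5 remove [xyr,lrjpk,kidm] add [tanwa] -> 7 lines: uyy kjb xqpcf asf vuojw tanwa ahp
Hunk 7: at line 3 remove [asf] add [wqcrt,nxws,lhri] -> 9 lines: uyy kjb xqpcf wqcrt nxws lhri vuojw tanwa ahp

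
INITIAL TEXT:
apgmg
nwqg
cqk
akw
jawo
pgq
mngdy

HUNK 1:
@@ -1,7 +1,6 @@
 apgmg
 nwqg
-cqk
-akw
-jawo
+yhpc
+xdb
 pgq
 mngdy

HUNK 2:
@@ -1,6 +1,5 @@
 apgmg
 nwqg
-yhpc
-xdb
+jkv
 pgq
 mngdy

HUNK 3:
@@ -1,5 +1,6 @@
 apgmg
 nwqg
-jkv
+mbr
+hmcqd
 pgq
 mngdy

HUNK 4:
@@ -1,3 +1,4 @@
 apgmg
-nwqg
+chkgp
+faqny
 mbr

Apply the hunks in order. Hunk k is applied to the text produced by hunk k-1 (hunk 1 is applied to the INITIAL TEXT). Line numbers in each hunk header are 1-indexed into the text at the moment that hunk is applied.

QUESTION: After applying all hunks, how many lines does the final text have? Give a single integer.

Hunk 1: at line 1 remove [cqk,akw,jawo] add [yhpc,xdb] -> 6 lines: apgmg nwqg yhpc xdb pgq mngdy
Hunk 2: at line 1 remove [yhpc,xdb] add [jkv] -> 5 lines: apgmg nwqg jkv pgq mngdy
Hunk 3: at line 1 remove [jkv] add [mbr,hmcqd] -> 6 lines: apgmg nwqg mbr hmcqd pgq mngdy
Hunk 4: at line 1 remove [nwqg] add [chkgp,faqny] -> 7 lines: apgmg chkgp faqny mbr hmcqd pgq mngdy
Final line count: 7

Answer: 7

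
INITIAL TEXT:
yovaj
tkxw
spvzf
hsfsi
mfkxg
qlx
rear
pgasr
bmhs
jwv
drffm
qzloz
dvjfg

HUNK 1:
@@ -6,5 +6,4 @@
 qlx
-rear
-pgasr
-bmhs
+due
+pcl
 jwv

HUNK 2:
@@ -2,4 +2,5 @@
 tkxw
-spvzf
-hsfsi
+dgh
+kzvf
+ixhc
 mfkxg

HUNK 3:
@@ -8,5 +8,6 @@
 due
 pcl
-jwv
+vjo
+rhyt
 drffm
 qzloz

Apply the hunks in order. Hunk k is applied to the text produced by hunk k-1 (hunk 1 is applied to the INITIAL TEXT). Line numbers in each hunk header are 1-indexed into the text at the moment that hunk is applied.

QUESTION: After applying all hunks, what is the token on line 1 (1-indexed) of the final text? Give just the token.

Answer: yovaj

Derivation:
Hunk 1: at line 6 remove [rear,pgasr,bmhs] add [due,pcl] -> 12 lines: yovaj tkxw spvzf hsfsi mfkxg qlx due pcl jwv drffm qzloz dvjfg
Hunk 2: at line 2 remove [spvzf,hsfsi] add [dgh,kzvf,ixhc] -> 13 lines: yovaj tkxw dgh kzvf ixhc mfkxg qlx due pcl jwv drffm qzloz dvjfg
Hunk 3: at line 8 remove [jwv] add [vjo,rhyt] -> 14 lines: yovaj tkxw dgh kzvf ixhc mfkxg qlx due pcl vjo rhyt drffm qzloz dvjfg
Final line 1: yovaj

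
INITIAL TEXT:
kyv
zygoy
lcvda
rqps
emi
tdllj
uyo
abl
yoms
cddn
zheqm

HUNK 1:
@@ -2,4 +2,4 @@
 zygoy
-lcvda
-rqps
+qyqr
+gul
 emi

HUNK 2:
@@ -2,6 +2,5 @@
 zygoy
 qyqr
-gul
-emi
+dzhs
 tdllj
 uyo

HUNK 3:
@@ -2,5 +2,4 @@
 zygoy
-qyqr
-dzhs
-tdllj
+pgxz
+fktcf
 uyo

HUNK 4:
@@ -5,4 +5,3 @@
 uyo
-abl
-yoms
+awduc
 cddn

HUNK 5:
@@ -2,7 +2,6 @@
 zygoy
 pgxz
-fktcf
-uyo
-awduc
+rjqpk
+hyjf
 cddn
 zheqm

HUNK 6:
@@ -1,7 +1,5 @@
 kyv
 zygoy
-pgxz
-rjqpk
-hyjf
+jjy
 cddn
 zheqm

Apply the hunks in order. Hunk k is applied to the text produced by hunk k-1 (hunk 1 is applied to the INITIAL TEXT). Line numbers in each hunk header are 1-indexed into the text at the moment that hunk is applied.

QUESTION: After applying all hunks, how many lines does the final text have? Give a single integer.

Hunk 1: at line 2 remove [lcvda,rqps] add [qyqr,gul] -> 11 lines: kyv zygoy qyqr gul emi tdllj uyo abl yoms cddn zheqm
Hunk 2: at line 2 remove [gul,emi] add [dzhs] -> 10 lines: kyv zygoy qyqr dzhs tdllj uyo abl yoms cddn zheqm
Hunk 3: at line 2 remove [qyqr,dzhs,tdllj] add [pgxz,fktcf] -> 9 lines: kyv zygoy pgxz fktcf uyo abl yoms cddn zheqm
Hunk 4: at line 5 remove [abl,yoms] add [awduc] -> 8 lines: kyv zygoy pgxz fktcf uyo awduc cddn zheqm
Hunk 5: at line 2 remove [fktcf,uyo,awduc] add [rjqpk,hyjf] -> 7 lines: kyv zygoy pgxz rjqpk hyjf cddn zheqm
Hunk 6: at line 1 remove [pgxz,rjqpk,hyjf] add [jjy] -> 5 lines: kyv zygoy jjy cddn zheqm
Final line count: 5

Answer: 5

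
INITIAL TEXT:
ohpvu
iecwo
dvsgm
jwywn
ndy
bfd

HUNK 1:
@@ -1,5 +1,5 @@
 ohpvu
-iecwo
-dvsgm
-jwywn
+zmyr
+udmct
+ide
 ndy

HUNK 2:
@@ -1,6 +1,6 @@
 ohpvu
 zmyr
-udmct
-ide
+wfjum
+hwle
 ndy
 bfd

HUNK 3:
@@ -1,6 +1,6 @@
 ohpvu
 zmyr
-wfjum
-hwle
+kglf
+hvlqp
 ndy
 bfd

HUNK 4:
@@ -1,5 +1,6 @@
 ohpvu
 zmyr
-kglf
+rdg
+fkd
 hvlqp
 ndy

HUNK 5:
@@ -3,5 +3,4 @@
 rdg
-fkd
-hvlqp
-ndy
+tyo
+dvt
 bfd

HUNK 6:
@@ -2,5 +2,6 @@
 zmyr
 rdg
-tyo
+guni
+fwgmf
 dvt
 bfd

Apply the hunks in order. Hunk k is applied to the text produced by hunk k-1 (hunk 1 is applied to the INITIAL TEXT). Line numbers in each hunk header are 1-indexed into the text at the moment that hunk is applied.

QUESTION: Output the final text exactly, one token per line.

Hunk 1: at line 1 remove [iecwo,dvsgm,jwywn] add [zmyr,udmct,ide] -> 6 lines: ohpvu zmyr udmct ide ndy bfd
Hunk 2: at line 1 remove [udmct,ide] add [wfjum,hwle] -> 6 lines: ohpvu zmyr wfjum hwle ndy bfd
Hunk 3: at line 1 remove [wfjum,hwle] add [kglf,hvlqp] -> 6 lines: ohpvu zmyr kglf hvlqp ndy bfd
Hunk 4: at line 1 remove [kglf] add [rdg,fkd] -> 7 lines: ohpvu zmyr rdg fkd hvlqp ndy bfd
Hunk 5: at line 3 remove [fkd,hvlqp,ndy] add [tyo,dvt] -> 6 lines: ohpvu zmyr rdg tyo dvt bfd
Hunk 6: at line 2 remove [tyo] add [guni,fwgmf] -> 7 lines: ohpvu zmyr rdg guni fwgmf dvt bfd

Answer: ohpvu
zmyr
rdg
guni
fwgmf
dvt
bfd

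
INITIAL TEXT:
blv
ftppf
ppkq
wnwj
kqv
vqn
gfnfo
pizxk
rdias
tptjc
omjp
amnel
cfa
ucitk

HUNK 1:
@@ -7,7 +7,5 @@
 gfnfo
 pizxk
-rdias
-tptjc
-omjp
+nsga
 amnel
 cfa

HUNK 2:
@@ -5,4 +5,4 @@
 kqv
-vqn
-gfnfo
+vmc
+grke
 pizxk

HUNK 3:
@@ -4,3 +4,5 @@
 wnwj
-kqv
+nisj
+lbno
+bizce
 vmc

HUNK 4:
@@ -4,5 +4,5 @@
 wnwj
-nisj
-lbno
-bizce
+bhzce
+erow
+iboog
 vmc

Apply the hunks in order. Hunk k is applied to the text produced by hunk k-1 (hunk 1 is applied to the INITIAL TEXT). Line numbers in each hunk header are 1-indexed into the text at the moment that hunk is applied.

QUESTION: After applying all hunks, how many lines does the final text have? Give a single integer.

Answer: 14

Derivation:
Hunk 1: at line 7 remove [rdias,tptjc,omjp] add [nsga] -> 12 lines: blv ftppf ppkq wnwj kqv vqn gfnfo pizxk nsga amnel cfa ucitk
Hunk 2: at line 5 remove [vqn,gfnfo] add [vmc,grke] -> 12 lines: blv ftppf ppkq wnwj kqv vmc grke pizxk nsga amnel cfa ucitk
Hunk 3: at line 4 remove [kqv] add [nisj,lbno,bizce] -> 14 lines: blv ftppf ppkq wnwj nisj lbno bizce vmc grke pizxk nsga amnel cfa ucitk
Hunk 4: at line 4 remove [nisj,lbno,bizce] add [bhzce,erow,iboog] -> 14 lines: blv ftppf ppkq wnwj bhzce erow iboog vmc grke pizxk nsga amnel cfa ucitk
Final line count: 14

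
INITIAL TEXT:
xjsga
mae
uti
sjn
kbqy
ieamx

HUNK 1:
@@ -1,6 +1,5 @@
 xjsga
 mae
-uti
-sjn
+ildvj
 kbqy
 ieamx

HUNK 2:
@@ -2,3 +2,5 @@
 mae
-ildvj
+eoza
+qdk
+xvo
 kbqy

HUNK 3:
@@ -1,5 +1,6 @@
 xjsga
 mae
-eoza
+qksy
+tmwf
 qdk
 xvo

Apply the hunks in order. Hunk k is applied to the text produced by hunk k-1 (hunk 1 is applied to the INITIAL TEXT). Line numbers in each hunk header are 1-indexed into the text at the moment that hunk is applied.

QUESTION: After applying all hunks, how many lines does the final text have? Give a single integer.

Answer: 8

Derivation:
Hunk 1: at line 1 remove [uti,sjn] add [ildvj] -> 5 lines: xjsga mae ildvj kbqy ieamx
Hunk 2: at line 2 remove [ildvj] add [eoza,qdk,xvo] -> 7 lines: xjsga mae eoza qdk xvo kbqy ieamx
Hunk 3: at line 1 remove [eoza] add [qksy,tmwf] -> 8 lines: xjsga mae qksy tmwf qdk xvo kbqy ieamx
Final line count: 8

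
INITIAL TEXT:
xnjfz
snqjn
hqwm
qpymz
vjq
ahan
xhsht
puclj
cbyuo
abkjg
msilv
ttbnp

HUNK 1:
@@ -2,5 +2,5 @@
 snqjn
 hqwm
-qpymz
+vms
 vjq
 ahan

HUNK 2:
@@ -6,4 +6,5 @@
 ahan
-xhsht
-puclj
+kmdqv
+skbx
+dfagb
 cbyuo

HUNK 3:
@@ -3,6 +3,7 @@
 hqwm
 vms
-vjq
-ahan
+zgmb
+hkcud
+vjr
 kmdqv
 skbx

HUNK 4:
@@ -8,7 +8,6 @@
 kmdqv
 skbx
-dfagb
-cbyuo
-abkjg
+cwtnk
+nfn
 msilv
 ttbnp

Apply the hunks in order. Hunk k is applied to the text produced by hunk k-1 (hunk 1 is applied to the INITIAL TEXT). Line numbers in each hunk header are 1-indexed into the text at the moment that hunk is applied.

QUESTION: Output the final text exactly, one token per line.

Hunk 1: at line 2 remove [qpymz] add [vms] -> 12 lines: xnjfz snqjn hqwm vms vjq ahan xhsht puclj cbyuo abkjg msilv ttbnp
Hunk 2: at line 6 remove [xhsht,puclj] add [kmdqv,skbx,dfagb] -> 13 lines: xnjfz snqjn hqwm vms vjq ahan kmdqv skbx dfagb cbyuo abkjg msilv ttbnp
Hunk 3: at line 3 remove [vjq,ahan] add [zgmb,hkcud,vjr] -> 14 lines: xnjfz snqjn hqwm vms zgmb hkcud vjr kmdqv skbx dfagb cbyuo abkjg msilv ttbnp
Hunk 4: at line 8 remove [dfagb,cbyuo,abkjg] add [cwtnk,nfn] -> 13 lines: xnjfz snqjn hqwm vms zgmb hkcud vjr kmdqv skbx cwtnk nfn msilv ttbnp

Answer: xnjfz
snqjn
hqwm
vms
zgmb
hkcud
vjr
kmdqv
skbx
cwtnk
nfn
msilv
ttbnp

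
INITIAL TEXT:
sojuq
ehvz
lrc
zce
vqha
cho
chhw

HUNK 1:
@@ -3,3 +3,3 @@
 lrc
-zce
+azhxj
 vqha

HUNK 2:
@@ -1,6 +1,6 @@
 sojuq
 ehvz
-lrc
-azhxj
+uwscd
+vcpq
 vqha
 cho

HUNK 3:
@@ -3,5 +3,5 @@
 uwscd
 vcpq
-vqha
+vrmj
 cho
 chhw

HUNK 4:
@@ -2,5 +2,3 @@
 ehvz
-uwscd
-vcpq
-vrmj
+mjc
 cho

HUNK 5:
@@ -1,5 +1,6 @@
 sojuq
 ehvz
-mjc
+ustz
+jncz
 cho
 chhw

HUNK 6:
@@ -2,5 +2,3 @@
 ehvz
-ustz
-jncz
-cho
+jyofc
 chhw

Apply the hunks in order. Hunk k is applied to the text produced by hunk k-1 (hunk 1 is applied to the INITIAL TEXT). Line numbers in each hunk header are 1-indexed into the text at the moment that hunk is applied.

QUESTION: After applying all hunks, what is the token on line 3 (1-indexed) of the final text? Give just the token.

Answer: jyofc

Derivation:
Hunk 1: at line 3 remove [zce] add [azhxj] -> 7 lines: sojuq ehvz lrc azhxj vqha cho chhw
Hunk 2: at line 1 remove [lrc,azhxj] add [uwscd,vcpq] -> 7 lines: sojuq ehvz uwscd vcpq vqha cho chhw
Hunk 3: at line 3 remove [vqha] add [vrmj] -> 7 lines: sojuq ehvz uwscd vcpq vrmj cho chhw
Hunk 4: at line 2 remove [uwscd,vcpq,vrmj] add [mjc] -> 5 lines: sojuq ehvz mjc cho chhw
Hunk 5: at line 1 remove [mjc] add [ustz,jncz] -> 6 lines: sojuq ehvz ustz jncz cho chhw
Hunk 6: at line 2 remove [ustz,jncz,cho] add [jyofc] -> 4 lines: sojuq ehvz jyofc chhw
Final line 3: jyofc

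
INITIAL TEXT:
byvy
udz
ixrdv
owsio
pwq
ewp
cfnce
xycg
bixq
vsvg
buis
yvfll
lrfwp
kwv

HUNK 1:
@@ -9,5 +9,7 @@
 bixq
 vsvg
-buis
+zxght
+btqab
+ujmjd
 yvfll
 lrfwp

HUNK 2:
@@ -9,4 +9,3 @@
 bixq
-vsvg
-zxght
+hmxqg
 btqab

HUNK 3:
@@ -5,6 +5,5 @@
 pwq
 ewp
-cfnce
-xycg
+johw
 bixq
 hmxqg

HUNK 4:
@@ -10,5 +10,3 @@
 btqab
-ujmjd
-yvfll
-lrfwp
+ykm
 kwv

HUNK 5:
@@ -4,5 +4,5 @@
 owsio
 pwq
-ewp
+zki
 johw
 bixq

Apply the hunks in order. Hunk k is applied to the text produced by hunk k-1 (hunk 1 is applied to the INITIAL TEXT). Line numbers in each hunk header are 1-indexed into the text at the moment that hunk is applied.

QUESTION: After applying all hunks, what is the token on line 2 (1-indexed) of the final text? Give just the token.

Hunk 1: at line 9 remove [buis] add [zxght,btqab,ujmjd] -> 16 lines: byvy udz ixrdv owsio pwq ewp cfnce xycg bixq vsvg zxght btqab ujmjd yvfll lrfwp kwv
Hunk 2: at line 9 remove [vsvg,zxght] add [hmxqg] -> 15 lines: byvy udz ixrdv owsio pwq ewp cfnce xycg bixq hmxqg btqab ujmjd yvfll lrfwp kwv
Hunk 3: at line 5 remove [cfnce,xycg] add [johw] -> 14 lines: byvy udz ixrdv owsio pwq ewp johw bixq hmxqg btqab ujmjd yvfll lrfwp kwv
Hunk 4: at line 10 remove [ujmjd,yvfll,lrfwp] add [ykm] -> 12 lines: byvy udz ixrdv owsio pwq ewp johw bixq hmxqg btqab ykm kwv
Hunk 5: at line 4 remove [ewp] add [zki] -> 12 lines: byvy udz ixrdv owsio pwq zki johw bixq hmxqg btqab ykm kwv
Final line 2: udz

Answer: udz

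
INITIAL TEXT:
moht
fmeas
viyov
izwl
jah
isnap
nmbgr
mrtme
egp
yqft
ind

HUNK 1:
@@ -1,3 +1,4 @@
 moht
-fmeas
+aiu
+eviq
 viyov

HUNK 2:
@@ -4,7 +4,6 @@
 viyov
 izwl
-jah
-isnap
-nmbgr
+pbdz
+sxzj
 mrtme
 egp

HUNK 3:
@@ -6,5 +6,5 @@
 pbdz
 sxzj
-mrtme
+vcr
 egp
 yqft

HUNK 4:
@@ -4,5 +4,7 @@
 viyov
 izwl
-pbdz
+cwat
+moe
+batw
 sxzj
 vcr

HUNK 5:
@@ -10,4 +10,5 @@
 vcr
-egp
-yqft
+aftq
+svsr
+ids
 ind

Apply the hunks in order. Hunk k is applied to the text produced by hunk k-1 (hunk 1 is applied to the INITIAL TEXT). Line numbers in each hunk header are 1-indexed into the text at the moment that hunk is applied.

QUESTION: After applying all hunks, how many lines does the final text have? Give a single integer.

Answer: 14

Derivation:
Hunk 1: at line 1 remove [fmeas] add [aiu,eviq] -> 12 lines: moht aiu eviq viyov izwl jah isnap nmbgr mrtme egp yqft ind
Hunk 2: at line 4 remove [jah,isnap,nmbgr] add [pbdz,sxzj] -> 11 lines: moht aiu eviq viyov izwl pbdz sxzj mrtme egp yqft ind
Hunk 3: at line 6 remove [mrtme] add [vcr] -> 11 lines: moht aiu eviq viyov izwl pbdz sxzj vcr egp yqft ind
Hunk 4: at line 4 remove [pbdz] add [cwat,moe,batw] -> 13 lines: moht aiu eviq viyov izwl cwat moe batw sxzj vcr egp yqft ind
Hunk 5: at line 10 remove [egp,yqft] add [aftq,svsr,ids] -> 14 lines: moht aiu eviq viyov izwl cwat moe batw sxzj vcr aftq svsr ids ind
Final line count: 14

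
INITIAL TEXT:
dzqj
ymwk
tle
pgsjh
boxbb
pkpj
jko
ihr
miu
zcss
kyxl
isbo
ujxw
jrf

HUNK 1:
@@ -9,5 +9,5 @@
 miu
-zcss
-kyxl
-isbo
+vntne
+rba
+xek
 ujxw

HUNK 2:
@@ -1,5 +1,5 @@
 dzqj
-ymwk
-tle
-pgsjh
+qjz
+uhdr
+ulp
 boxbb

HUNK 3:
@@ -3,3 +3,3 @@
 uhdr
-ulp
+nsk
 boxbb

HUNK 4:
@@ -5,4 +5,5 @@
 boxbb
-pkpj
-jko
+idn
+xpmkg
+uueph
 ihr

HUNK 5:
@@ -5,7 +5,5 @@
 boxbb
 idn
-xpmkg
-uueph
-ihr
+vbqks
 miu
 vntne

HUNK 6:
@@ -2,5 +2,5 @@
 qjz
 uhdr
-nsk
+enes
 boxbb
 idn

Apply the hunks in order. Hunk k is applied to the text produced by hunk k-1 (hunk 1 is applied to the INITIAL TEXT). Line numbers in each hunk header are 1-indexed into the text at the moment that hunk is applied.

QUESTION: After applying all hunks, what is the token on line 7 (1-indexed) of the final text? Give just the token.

Hunk 1: at line 9 remove [zcss,kyxl,isbo] add [vntne,rba,xek] -> 14 lines: dzqj ymwk tle pgsjh boxbb pkpj jko ihr miu vntne rba xek ujxw jrf
Hunk 2: at line 1 remove [ymwk,tle,pgsjh] add [qjz,uhdr,ulp] -> 14 lines: dzqj qjz uhdr ulp boxbb pkpj jko ihr miu vntne rba xek ujxw jrf
Hunk 3: at line 3 remove [ulp] add [nsk] -> 14 lines: dzqj qjz uhdr nsk boxbb pkpj jko ihr miu vntne rba xek ujxw jrf
Hunk 4: at line 5 remove [pkpj,jko] add [idn,xpmkg,uueph] -> 15 lines: dzqj qjz uhdr nsk boxbb idn xpmkg uueph ihr miu vntne rba xek ujxw jrf
Hunk 5: at line 5 remove [xpmkg,uueph,ihr] add [vbqks] -> 13 lines: dzqj qjz uhdr nsk boxbb idn vbqks miu vntne rba xek ujxw jrf
Hunk 6: at line 2 remove [nsk] add [enes] -> 13 lines: dzqj qjz uhdr enes boxbb idn vbqks miu vntne rba xek ujxw jrf
Final line 7: vbqks

Answer: vbqks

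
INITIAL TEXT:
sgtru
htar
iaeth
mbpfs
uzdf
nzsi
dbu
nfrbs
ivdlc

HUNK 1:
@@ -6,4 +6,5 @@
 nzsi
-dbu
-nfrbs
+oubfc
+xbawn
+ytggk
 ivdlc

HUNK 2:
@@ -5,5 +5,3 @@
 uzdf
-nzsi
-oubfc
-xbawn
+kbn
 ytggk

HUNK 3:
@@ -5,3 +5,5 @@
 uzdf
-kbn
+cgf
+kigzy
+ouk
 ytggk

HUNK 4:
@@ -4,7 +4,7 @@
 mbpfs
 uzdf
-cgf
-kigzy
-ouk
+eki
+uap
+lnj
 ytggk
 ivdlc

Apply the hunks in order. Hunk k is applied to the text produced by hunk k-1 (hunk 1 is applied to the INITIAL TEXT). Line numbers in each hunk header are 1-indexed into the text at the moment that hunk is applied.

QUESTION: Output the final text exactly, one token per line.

Hunk 1: at line 6 remove [dbu,nfrbs] add [oubfc,xbawn,ytggk] -> 10 lines: sgtru htar iaeth mbpfs uzdf nzsi oubfc xbawn ytggk ivdlc
Hunk 2: at line 5 remove [nzsi,oubfc,xbawn] add [kbn] -> 8 lines: sgtru htar iaeth mbpfs uzdf kbn ytggk ivdlc
Hunk 3: at line 5 remove [kbn] add [cgf,kigzy,ouk] -> 10 lines: sgtru htar iaeth mbpfs uzdf cgf kigzy ouk ytggk ivdlc
Hunk 4: at line 4 remove [cgf,kigzy,ouk] add [eki,uap,lnj] -> 10 lines: sgtru htar iaeth mbpfs uzdf eki uap lnj ytggk ivdlc

Answer: sgtru
htar
iaeth
mbpfs
uzdf
eki
uap
lnj
ytggk
ivdlc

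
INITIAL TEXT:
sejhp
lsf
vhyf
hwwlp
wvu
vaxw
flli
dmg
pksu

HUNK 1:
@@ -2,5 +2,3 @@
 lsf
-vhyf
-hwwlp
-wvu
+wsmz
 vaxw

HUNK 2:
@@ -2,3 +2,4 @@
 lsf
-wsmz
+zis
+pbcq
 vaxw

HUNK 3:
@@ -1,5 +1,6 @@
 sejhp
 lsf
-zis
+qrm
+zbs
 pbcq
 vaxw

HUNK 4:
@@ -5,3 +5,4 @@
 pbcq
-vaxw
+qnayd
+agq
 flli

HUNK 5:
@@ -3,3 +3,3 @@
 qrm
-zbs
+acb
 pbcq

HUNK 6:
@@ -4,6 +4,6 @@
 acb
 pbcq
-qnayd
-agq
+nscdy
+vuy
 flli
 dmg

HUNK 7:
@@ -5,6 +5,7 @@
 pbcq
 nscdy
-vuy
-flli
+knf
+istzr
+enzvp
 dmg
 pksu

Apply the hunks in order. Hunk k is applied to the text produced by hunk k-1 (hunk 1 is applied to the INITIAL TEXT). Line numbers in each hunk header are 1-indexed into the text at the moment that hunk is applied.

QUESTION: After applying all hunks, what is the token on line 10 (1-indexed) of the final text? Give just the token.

Answer: dmg

Derivation:
Hunk 1: at line 2 remove [vhyf,hwwlp,wvu] add [wsmz] -> 7 lines: sejhp lsf wsmz vaxw flli dmg pksu
Hunk 2: at line 2 remove [wsmz] add [zis,pbcq] -> 8 lines: sejhp lsf zis pbcq vaxw flli dmg pksu
Hunk 3: at line 1 remove [zis] add [qrm,zbs] -> 9 lines: sejhp lsf qrm zbs pbcq vaxw flli dmg pksu
Hunk 4: at line 5 remove [vaxw] add [qnayd,agq] -> 10 lines: sejhp lsf qrm zbs pbcq qnayd agq flli dmg pksu
Hunk 5: at line 3 remove [zbs] add [acb] -> 10 lines: sejhp lsf qrm acb pbcq qnayd agq flli dmg pksu
Hunk 6: at line 4 remove [qnayd,agq] add [nscdy,vuy] -> 10 lines: sejhp lsf qrm acb pbcq nscdy vuy flli dmg pksu
Hunk 7: at line 5 remove [vuy,flli] add [knf,istzr,enzvp] -> 11 lines: sejhp lsf qrm acb pbcq nscdy knf istzr enzvp dmg pksu
Final line 10: dmg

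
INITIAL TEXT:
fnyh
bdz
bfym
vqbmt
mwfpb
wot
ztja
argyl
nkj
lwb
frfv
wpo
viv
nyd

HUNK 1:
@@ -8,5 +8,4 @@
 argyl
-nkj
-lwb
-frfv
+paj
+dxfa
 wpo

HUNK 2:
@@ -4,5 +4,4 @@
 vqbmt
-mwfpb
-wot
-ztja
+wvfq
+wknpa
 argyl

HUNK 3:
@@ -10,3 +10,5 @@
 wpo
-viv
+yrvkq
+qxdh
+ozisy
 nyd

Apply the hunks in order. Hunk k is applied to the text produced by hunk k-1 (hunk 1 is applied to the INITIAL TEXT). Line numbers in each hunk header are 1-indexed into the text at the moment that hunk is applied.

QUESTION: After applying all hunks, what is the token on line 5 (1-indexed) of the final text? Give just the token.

Answer: wvfq

Derivation:
Hunk 1: at line 8 remove [nkj,lwb,frfv] add [paj,dxfa] -> 13 lines: fnyh bdz bfym vqbmt mwfpb wot ztja argyl paj dxfa wpo viv nyd
Hunk 2: at line 4 remove [mwfpb,wot,ztja] add [wvfq,wknpa] -> 12 lines: fnyh bdz bfym vqbmt wvfq wknpa argyl paj dxfa wpo viv nyd
Hunk 3: at line 10 remove [viv] add [yrvkq,qxdh,ozisy] -> 14 lines: fnyh bdz bfym vqbmt wvfq wknpa argyl paj dxfa wpo yrvkq qxdh ozisy nyd
Final line 5: wvfq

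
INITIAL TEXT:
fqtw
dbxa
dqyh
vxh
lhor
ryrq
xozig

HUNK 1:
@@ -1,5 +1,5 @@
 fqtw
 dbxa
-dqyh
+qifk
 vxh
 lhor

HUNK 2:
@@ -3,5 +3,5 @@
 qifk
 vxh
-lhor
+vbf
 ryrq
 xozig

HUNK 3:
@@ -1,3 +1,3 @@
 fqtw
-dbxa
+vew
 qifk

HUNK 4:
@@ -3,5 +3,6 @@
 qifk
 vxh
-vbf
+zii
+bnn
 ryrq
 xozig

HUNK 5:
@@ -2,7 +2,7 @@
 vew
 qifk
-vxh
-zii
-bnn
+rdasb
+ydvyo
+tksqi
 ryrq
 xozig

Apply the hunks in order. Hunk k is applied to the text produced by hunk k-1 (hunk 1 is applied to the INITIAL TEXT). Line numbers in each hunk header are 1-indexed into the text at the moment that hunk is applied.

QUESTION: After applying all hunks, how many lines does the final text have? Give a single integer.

Hunk 1: at line 1 remove [dqyh] add [qifk] -> 7 lines: fqtw dbxa qifk vxh lhor ryrq xozig
Hunk 2: at line 3 remove [lhor] add [vbf] -> 7 lines: fqtw dbxa qifk vxh vbf ryrq xozig
Hunk 3: at line 1 remove [dbxa] add [vew] -> 7 lines: fqtw vew qifk vxh vbf ryrq xozig
Hunk 4: at line 3 remove [vbf] add [zii,bnn] -> 8 lines: fqtw vew qifk vxh zii bnn ryrq xozig
Hunk 5: at line 2 remove [vxh,zii,bnn] add [rdasb,ydvyo,tksqi] -> 8 lines: fqtw vew qifk rdasb ydvyo tksqi ryrq xozig
Final line count: 8

Answer: 8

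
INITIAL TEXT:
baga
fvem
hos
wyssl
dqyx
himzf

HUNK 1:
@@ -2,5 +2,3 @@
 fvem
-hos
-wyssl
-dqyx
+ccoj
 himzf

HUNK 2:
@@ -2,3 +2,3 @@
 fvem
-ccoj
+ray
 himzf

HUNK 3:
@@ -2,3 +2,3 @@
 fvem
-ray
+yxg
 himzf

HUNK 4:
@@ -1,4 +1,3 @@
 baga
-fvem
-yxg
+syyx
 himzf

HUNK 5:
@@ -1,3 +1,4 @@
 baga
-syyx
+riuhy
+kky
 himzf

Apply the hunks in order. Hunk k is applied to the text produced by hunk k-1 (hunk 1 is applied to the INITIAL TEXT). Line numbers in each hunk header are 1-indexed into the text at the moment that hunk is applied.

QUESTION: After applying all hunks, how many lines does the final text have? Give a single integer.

Hunk 1: at line 2 remove [hos,wyssl,dqyx] add [ccoj] -> 4 lines: baga fvem ccoj himzf
Hunk 2: at line 2 remove [ccoj] add [ray] -> 4 lines: baga fvem ray himzf
Hunk 3: at line 2 remove [ray] add [yxg] -> 4 lines: baga fvem yxg himzf
Hunk 4: at line 1 remove [fvem,yxg] add [syyx] -> 3 lines: baga syyx himzf
Hunk 5: at line 1 remove [syyx] add [riuhy,kky] -> 4 lines: baga riuhy kky himzf
Final line count: 4

Answer: 4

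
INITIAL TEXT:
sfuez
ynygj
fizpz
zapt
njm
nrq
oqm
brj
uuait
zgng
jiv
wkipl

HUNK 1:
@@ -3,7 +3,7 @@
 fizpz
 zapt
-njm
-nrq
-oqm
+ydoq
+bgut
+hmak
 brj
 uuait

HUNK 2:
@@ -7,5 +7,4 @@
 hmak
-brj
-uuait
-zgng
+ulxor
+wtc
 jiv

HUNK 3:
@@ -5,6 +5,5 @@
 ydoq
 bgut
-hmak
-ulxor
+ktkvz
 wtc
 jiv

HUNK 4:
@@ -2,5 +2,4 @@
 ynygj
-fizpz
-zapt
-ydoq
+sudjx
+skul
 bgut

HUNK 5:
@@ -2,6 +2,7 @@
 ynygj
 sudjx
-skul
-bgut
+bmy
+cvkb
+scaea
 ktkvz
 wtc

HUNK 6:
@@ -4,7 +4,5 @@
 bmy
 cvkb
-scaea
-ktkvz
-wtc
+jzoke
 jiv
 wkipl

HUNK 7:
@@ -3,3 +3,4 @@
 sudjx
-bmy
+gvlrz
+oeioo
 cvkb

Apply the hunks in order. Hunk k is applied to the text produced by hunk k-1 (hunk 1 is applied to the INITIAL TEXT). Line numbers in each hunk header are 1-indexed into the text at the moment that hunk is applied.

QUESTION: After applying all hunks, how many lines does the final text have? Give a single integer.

Answer: 9

Derivation:
Hunk 1: at line 3 remove [njm,nrq,oqm] add [ydoq,bgut,hmak] -> 12 lines: sfuez ynygj fizpz zapt ydoq bgut hmak brj uuait zgng jiv wkipl
Hunk 2: at line 7 remove [brj,uuait,zgng] add [ulxor,wtc] -> 11 lines: sfuez ynygj fizpz zapt ydoq bgut hmak ulxor wtc jiv wkipl
Hunk 3: at line 5 remove [hmak,ulxor] add [ktkvz] -> 10 lines: sfuez ynygj fizpz zapt ydoq bgut ktkvz wtc jiv wkipl
Hunk 4: at line 2 remove [fizpz,zapt,ydoq] add [sudjx,skul] -> 9 lines: sfuez ynygj sudjx skul bgut ktkvz wtc jiv wkipl
Hunk 5: at line 2 remove [skul,bgut] add [bmy,cvkb,scaea] -> 10 lines: sfuez ynygj sudjx bmy cvkb scaea ktkvz wtc jiv wkipl
Hunk 6: at line 4 remove [scaea,ktkvz,wtc] add [jzoke] -> 8 lines: sfuez ynygj sudjx bmy cvkb jzoke jiv wkipl
Hunk 7: at line 3 remove [bmy] add [gvlrz,oeioo] -> 9 lines: sfuez ynygj sudjx gvlrz oeioo cvkb jzoke jiv wkipl
Final line count: 9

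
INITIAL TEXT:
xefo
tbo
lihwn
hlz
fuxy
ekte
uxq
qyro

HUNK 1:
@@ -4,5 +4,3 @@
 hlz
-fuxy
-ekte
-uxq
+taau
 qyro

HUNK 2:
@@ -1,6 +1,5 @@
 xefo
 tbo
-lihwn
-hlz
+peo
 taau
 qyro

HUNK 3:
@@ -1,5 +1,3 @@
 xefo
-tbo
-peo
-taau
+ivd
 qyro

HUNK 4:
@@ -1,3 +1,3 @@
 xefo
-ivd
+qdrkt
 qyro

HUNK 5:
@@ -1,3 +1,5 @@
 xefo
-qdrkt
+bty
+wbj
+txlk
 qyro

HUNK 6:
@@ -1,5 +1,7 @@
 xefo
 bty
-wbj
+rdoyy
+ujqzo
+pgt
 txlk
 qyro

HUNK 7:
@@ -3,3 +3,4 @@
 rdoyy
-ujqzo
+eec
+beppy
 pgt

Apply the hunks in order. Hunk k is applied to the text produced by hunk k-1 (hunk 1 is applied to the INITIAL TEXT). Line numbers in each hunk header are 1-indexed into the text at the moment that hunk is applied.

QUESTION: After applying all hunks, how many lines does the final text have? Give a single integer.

Hunk 1: at line 4 remove [fuxy,ekte,uxq] add [taau] -> 6 lines: xefo tbo lihwn hlz taau qyro
Hunk 2: at line 1 remove [lihwn,hlz] add [peo] -> 5 lines: xefo tbo peo taau qyro
Hunk 3: at line 1 remove [tbo,peo,taau] add [ivd] -> 3 lines: xefo ivd qyro
Hunk 4: at line 1 remove [ivd] add [qdrkt] -> 3 lines: xefo qdrkt qyro
Hunk 5: at line 1 remove [qdrkt] add [bty,wbj,txlk] -> 5 lines: xefo bty wbj txlk qyro
Hunk 6: at line 1 remove [wbj] add [rdoyy,ujqzo,pgt] -> 7 lines: xefo bty rdoyy ujqzo pgt txlk qyro
Hunk 7: at line 3 remove [ujqzo] add [eec,beppy] -> 8 lines: xefo bty rdoyy eec beppy pgt txlk qyro
Final line count: 8

Answer: 8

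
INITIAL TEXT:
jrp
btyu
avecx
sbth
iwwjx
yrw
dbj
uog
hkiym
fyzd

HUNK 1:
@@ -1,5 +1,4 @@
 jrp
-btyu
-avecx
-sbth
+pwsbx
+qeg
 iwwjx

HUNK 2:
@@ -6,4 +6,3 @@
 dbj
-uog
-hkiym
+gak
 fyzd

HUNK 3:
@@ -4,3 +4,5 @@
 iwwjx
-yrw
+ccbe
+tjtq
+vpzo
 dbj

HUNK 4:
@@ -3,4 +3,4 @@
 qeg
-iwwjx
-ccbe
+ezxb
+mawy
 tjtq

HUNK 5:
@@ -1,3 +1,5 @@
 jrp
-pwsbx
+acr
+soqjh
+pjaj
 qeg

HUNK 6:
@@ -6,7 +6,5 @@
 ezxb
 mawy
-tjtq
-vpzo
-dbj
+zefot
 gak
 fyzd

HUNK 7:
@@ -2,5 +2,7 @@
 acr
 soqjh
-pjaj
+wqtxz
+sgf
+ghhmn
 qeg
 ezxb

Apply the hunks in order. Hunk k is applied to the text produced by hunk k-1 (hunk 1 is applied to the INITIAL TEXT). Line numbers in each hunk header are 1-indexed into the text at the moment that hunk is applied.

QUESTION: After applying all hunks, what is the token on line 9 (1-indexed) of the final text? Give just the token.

Hunk 1: at line 1 remove [btyu,avecx,sbth] add [pwsbx,qeg] -> 9 lines: jrp pwsbx qeg iwwjx yrw dbj uog hkiym fyzd
Hunk 2: at line 6 remove [uog,hkiym] add [gak] -> 8 lines: jrp pwsbx qeg iwwjx yrw dbj gak fyzd
Hunk 3: at line 4 remove [yrw] add [ccbe,tjtq,vpzo] -> 10 lines: jrp pwsbx qeg iwwjx ccbe tjtq vpzo dbj gak fyzd
Hunk 4: at line 3 remove [iwwjx,ccbe] add [ezxb,mawy] -> 10 lines: jrp pwsbx qeg ezxb mawy tjtq vpzo dbj gak fyzd
Hunk 5: at line 1 remove [pwsbx] add [acr,soqjh,pjaj] -> 12 lines: jrp acr soqjh pjaj qeg ezxb mawy tjtq vpzo dbj gak fyzd
Hunk 6: at line 6 remove [tjtq,vpzo,dbj] add [zefot] -> 10 lines: jrp acr soqjh pjaj qeg ezxb mawy zefot gak fyzd
Hunk 7: at line 2 remove [pjaj] add [wqtxz,sgf,ghhmn] -> 12 lines: jrp acr soqjh wqtxz sgf ghhmn qeg ezxb mawy zefot gak fyzd
Final line 9: mawy

Answer: mawy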